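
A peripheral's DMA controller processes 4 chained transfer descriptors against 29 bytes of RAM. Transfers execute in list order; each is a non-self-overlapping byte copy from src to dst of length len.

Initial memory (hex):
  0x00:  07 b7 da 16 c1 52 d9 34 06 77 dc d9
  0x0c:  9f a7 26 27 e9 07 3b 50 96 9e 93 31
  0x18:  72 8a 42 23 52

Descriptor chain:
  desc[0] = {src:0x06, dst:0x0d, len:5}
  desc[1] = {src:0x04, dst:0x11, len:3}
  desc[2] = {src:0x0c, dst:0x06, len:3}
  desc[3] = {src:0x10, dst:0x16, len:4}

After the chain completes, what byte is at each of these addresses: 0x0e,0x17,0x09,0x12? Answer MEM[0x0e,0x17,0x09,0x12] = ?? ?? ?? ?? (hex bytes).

MEM[0x0e,0x17,0x09,0x12] = 34 c1 77 52

[0] 0x06->0x0d len=5 : d9 34 06 77 dc
[1] 0x04->0x11 len=3 : c1 52 d9
[2] 0x0c->0x06 len=3 : 9f d9 34
[3] 0x10->0x16 len=4 : 77 c1 52 d9
query mem[0x0e]=0x34, mem[0x17]=0xc1, mem[0x09]=0x77, mem[0x12]=0x52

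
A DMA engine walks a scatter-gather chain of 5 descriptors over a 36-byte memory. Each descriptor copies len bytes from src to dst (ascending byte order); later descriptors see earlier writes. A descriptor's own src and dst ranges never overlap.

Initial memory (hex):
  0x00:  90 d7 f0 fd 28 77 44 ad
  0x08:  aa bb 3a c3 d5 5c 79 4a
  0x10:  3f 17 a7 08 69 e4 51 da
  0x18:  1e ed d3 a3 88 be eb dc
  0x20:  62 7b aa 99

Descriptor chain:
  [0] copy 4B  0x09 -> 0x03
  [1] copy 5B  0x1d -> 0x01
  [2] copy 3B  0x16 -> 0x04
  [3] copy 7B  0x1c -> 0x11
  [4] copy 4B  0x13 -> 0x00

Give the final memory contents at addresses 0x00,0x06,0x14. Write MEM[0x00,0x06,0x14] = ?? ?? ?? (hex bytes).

MEM[0x00,0x06,0x14] = eb 1e dc

[0] 0x09->0x03 len=4 : bb 3a c3 d5
[1] 0x1d->0x01 len=5 : be eb dc 62 7b
[2] 0x16->0x04 len=3 : 51 da 1e
[3] 0x1c->0x11 len=7 : 88 be eb dc 62 7b aa
[4] 0x13->0x00 len=4 : eb dc 62 7b
query mem[0x00]=0xeb, mem[0x06]=0x1e, mem[0x14]=0xdc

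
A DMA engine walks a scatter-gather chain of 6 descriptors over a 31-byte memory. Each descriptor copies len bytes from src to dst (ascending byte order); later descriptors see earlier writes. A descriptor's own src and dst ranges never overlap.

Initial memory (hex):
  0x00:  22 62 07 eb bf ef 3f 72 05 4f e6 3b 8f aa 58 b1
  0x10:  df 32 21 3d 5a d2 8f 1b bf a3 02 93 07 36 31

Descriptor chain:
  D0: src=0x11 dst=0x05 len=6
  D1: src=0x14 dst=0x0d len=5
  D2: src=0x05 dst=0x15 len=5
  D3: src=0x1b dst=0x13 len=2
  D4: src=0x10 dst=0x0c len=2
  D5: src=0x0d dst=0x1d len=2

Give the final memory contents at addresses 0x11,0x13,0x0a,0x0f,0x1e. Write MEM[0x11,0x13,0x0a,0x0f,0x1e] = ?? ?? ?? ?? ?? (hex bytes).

MEM[0x11,0x13,0x0a,0x0f,0x1e] = bf 93 8f 8f d2

[0] 0x11->0x05 len=6 : 32 21 3d 5a d2 8f
[1] 0x14->0x0d len=5 : 5a d2 8f 1b bf
[2] 0x05->0x15 len=5 : 32 21 3d 5a d2
[3] 0x1b->0x13 len=2 : 93 07
[4] 0x10->0x0c len=2 : 1b bf
[5] 0x0d->0x1d len=2 : bf d2
query mem[0x11]=0xbf, mem[0x13]=0x93, mem[0x0a]=0x8f, mem[0x0f]=0x8f, mem[0x1e]=0xd2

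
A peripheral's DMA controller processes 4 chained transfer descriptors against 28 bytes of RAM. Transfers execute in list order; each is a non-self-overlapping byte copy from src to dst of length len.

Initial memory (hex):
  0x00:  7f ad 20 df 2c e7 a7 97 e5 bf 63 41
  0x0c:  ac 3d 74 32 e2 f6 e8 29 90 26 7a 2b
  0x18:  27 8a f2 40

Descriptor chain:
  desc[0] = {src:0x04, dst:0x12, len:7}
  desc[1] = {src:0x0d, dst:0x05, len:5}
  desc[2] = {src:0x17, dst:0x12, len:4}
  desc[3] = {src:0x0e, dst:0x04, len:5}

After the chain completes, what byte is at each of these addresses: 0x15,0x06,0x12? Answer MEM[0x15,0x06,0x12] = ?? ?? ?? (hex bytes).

D0: mem[0x12..0x18] <- [2c e7 a7 97 e5 bf 63]
D1: mem[0x05..0x09] <- [3d 74 32 e2 f6]
D2: mem[0x12..0x15] <- [bf 63 8a f2]
D3: mem[0x04..0x08] <- [74 32 e2 f6 bf]
query mem[0x15]=0xf2, mem[0x06]=0xe2, mem[0x12]=0xbf

MEM[0x15,0x06,0x12] = f2 e2 bf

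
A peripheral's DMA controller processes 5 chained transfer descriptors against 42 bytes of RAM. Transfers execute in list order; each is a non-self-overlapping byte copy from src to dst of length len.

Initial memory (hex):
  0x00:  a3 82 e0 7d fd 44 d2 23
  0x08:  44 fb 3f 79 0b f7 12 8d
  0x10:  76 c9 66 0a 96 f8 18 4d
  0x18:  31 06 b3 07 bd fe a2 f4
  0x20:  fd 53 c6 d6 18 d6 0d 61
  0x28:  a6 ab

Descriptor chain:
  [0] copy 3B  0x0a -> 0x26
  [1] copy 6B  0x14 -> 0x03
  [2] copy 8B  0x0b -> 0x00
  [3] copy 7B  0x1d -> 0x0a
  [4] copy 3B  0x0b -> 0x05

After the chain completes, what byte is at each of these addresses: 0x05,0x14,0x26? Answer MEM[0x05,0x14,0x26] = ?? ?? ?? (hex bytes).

MEM[0x05,0x14,0x26] = a2 96 3f

#0 dst[0x26+3] := {0x3f,0x79,0x0b}
#1 dst[0x03+6] := {0x96,0xf8,0x18,0x4d,0x31,0x06}
#2 dst[0x00+8] := {0x79,0x0b,0xf7,0x12,0x8d,0x76,0xc9,0x66}
#3 dst[0x0a+7] := {0xfe,0xa2,0xf4,0xfd,0x53,0xc6,0xd6}
#4 dst[0x05+3] := {0xa2,0xf4,0xfd}
query mem[0x05]=0xa2, mem[0x14]=0x96, mem[0x26]=0x3f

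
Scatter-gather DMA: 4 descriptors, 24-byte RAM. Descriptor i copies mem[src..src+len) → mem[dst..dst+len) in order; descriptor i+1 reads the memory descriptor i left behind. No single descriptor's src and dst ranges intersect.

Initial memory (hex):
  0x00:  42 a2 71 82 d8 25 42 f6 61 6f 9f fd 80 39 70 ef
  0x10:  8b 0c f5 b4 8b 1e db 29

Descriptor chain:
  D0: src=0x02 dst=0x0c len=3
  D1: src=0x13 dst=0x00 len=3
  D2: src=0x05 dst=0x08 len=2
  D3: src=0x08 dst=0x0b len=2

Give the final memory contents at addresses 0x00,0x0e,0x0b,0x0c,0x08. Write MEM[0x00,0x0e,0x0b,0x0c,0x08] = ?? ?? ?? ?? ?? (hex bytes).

MEM[0x00,0x0e,0x0b,0x0c,0x08] = b4 d8 25 42 25

#0 dst[0x0c+3] := {0x71,0x82,0xd8}
#1 dst[0x00+3] := {0xb4,0x8b,0x1e}
#2 dst[0x08+2] := {0x25,0x42}
#3 dst[0x0b+2] := {0x25,0x42}
query mem[0x00]=0xb4, mem[0x0e]=0xd8, mem[0x0b]=0x25, mem[0x0c]=0x42, mem[0x08]=0x25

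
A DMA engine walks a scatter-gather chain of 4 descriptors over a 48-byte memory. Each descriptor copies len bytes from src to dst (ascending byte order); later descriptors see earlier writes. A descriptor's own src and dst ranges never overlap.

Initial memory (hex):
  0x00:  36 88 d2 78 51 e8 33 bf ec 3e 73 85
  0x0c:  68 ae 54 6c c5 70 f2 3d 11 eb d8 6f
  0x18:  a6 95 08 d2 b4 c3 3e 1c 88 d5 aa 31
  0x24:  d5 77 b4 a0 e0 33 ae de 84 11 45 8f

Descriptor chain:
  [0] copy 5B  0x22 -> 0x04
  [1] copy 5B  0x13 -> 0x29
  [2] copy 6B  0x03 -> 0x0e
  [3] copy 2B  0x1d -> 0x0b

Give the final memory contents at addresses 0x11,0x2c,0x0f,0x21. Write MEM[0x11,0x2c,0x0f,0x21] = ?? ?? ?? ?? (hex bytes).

  after D0: wrote 5B at 0x04 = aa31d577b4
  after D1: wrote 5B at 0x29 = 3d11ebd86f
  after D2: wrote 6B at 0x0e = 78aa31d577b4
  after D3: wrote 2B at 0x0b = c33e
query mem[0x11]=0xd5, mem[0x2c]=0xd8, mem[0x0f]=0xaa, mem[0x21]=0xd5

MEM[0x11,0x2c,0x0f,0x21] = d5 d8 aa d5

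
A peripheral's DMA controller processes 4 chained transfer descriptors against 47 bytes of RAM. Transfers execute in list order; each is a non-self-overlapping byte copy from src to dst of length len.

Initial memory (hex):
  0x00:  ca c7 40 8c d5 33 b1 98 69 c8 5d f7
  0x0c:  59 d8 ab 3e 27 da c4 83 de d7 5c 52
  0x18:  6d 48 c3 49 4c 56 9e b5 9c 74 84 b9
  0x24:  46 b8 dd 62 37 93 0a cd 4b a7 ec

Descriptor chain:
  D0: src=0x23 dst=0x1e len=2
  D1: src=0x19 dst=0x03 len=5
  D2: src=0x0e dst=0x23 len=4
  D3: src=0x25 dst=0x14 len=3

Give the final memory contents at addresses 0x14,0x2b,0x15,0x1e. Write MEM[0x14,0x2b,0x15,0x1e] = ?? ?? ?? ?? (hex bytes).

MEM[0x14,0x2b,0x15,0x1e] = 27 cd da b9

  after D0: wrote 2B at 0x1e = b946
  after D1: wrote 5B at 0x03 = 48c3494c56
  after D2: wrote 4B at 0x23 = ab3e27da
  after D3: wrote 3B at 0x14 = 27da62
query mem[0x14]=0x27, mem[0x2b]=0xcd, mem[0x15]=0xda, mem[0x1e]=0xb9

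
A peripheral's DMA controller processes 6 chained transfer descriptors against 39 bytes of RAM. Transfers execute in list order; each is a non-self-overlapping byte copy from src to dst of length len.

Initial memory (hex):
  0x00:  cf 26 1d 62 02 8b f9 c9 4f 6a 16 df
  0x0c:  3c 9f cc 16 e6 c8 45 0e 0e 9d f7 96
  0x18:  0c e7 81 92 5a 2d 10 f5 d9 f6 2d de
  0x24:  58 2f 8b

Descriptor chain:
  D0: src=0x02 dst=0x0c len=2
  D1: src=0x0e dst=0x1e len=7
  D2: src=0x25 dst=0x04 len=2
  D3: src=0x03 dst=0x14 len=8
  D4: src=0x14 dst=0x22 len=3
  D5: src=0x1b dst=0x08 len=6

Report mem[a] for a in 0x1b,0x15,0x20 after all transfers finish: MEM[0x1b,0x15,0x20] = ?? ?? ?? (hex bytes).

MEM[0x1b,0x15,0x20] = 16 2f e6

[0] 0x02->0x0c len=2 : 1d 62
[1] 0x0e->0x1e len=7 : cc 16 e6 c8 45 0e 0e
[2] 0x25->0x04 len=2 : 2f 8b
[3] 0x03->0x14 len=8 : 62 2f 8b f9 c9 4f 6a 16
[4] 0x14->0x22 len=3 : 62 2f 8b
[5] 0x1b->0x08 len=6 : 16 5a 2d cc 16 e6
query mem[0x1b]=0x16, mem[0x15]=0x2f, mem[0x20]=0xe6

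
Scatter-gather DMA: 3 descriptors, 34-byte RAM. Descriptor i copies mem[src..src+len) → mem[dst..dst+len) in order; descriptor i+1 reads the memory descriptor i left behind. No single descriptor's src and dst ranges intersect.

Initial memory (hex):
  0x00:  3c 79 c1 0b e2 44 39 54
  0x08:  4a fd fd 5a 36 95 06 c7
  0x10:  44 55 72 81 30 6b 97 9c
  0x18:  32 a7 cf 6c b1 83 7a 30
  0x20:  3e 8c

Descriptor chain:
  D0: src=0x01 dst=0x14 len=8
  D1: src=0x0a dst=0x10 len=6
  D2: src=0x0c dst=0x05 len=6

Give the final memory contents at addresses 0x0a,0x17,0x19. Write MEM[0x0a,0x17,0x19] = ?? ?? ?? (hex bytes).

[0] 0x01->0x14 len=8 : 79 c1 0b e2 44 39 54 4a
[1] 0x0a->0x10 len=6 : fd 5a 36 95 06 c7
[2] 0x0c->0x05 len=6 : 36 95 06 c7 fd 5a
query mem[0x0a]=0x5a, mem[0x17]=0xe2, mem[0x19]=0x39

MEM[0x0a,0x17,0x19] = 5a e2 39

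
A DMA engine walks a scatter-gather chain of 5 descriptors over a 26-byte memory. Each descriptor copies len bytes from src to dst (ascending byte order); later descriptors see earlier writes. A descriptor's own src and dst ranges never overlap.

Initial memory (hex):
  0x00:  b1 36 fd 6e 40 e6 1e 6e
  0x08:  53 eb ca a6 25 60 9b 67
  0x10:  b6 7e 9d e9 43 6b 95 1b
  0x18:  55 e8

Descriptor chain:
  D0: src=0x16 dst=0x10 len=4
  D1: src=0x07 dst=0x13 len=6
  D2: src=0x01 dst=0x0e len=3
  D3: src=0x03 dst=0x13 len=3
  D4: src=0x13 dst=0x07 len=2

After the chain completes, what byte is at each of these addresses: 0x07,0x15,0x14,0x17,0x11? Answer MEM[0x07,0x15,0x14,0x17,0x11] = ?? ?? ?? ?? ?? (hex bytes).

MEM[0x07,0x15,0x14,0x17,0x11] = 6e e6 40 a6 1b

[0] 0x16->0x10 len=4 : 95 1b 55 e8
[1] 0x07->0x13 len=6 : 6e 53 eb ca a6 25
[2] 0x01->0x0e len=3 : 36 fd 6e
[3] 0x03->0x13 len=3 : 6e 40 e6
[4] 0x13->0x07 len=2 : 6e 40
query mem[0x07]=0x6e, mem[0x15]=0xe6, mem[0x14]=0x40, mem[0x17]=0xa6, mem[0x11]=0x1b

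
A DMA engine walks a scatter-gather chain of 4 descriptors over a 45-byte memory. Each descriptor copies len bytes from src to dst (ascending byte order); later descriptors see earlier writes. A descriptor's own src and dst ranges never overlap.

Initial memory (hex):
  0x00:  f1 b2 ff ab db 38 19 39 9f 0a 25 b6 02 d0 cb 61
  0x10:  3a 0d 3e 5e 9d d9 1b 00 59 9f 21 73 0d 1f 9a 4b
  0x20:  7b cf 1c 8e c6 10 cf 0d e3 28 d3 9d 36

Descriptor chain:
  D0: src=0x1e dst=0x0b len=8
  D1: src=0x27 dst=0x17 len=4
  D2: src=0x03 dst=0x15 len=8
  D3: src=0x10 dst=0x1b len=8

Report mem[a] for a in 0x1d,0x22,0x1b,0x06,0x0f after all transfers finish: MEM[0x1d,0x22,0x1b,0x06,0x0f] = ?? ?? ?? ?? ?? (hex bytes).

MEM[0x1d,0x22,0x1b,0x06,0x0f] = 10 38 8e 19 1c

  after D0: wrote 8B at 0x0b = 9a4b7bcf1c8ec610
  after D1: wrote 4B at 0x17 = 0de328d3
  after D2: wrote 8B at 0x15 = abdb3819399f0a25
  after D3: wrote 8B at 0x1b = 8ec6105e9dabdb38
query mem[0x1d]=0x10, mem[0x22]=0x38, mem[0x1b]=0x8e, mem[0x06]=0x19, mem[0x0f]=0x1c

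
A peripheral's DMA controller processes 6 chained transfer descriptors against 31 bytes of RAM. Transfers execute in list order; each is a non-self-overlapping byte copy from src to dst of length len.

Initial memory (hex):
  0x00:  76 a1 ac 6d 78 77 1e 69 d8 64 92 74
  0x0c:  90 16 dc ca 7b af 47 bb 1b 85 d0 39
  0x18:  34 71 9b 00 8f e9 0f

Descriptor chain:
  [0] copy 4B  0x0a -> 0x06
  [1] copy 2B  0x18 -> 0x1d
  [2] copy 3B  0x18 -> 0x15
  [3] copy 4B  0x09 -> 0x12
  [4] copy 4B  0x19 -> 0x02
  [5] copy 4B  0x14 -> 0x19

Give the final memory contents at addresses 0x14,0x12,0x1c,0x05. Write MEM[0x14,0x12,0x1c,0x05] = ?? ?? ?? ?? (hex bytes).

MEM[0x14,0x12,0x1c,0x05] = 74 16 9b 8f

#0 dst[0x06+4] := {0x92,0x74,0x90,0x16}
#1 dst[0x1d+2] := {0x34,0x71}
#2 dst[0x15+3] := {0x34,0x71,0x9b}
#3 dst[0x12+4] := {0x16,0x92,0x74,0x90}
#4 dst[0x02+4] := {0x71,0x9b,0x00,0x8f}
#5 dst[0x19+4] := {0x74,0x90,0x71,0x9b}
query mem[0x14]=0x74, mem[0x12]=0x16, mem[0x1c]=0x9b, mem[0x05]=0x8f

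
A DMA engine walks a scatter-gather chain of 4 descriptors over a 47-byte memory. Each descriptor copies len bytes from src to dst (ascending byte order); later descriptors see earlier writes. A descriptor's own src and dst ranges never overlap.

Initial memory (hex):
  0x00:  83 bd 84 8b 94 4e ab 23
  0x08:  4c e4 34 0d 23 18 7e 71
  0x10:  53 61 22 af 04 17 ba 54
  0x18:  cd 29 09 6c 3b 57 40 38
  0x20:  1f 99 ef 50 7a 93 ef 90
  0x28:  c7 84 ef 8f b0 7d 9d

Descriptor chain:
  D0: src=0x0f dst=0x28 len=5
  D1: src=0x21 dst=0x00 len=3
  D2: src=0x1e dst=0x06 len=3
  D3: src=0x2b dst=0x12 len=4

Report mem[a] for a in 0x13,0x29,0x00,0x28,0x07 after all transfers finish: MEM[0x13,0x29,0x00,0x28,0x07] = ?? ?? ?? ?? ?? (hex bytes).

MEM[0x13,0x29,0x00,0x28,0x07] = af 53 99 71 38

#0 dst[0x28+5] := {0x71,0x53,0x61,0x22,0xaf}
#1 dst[0x00+3] := {0x99,0xef,0x50}
#2 dst[0x06+3] := {0x40,0x38,0x1f}
#3 dst[0x12+4] := {0x22,0xaf,0x7d,0x9d}
query mem[0x13]=0xaf, mem[0x29]=0x53, mem[0x00]=0x99, mem[0x28]=0x71, mem[0x07]=0x38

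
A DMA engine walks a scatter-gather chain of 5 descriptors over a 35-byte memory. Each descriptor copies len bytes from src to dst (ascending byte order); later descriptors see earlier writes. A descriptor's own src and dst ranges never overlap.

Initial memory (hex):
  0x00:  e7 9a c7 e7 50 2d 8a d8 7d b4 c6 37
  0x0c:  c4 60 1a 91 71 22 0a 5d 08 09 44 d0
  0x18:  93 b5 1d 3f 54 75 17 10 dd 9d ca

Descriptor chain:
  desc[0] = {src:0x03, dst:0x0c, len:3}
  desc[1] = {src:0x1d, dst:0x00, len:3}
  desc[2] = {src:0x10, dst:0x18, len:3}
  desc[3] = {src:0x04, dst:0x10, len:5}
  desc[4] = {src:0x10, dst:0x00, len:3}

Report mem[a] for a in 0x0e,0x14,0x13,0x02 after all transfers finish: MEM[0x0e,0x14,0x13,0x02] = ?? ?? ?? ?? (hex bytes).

MEM[0x0e,0x14,0x13,0x02] = 2d 7d d8 8a

#0 dst[0x0c+3] := {0xe7,0x50,0x2d}
#1 dst[0x00+3] := {0x75,0x17,0x10}
#2 dst[0x18+3] := {0x71,0x22,0x0a}
#3 dst[0x10+5] := {0x50,0x2d,0x8a,0xd8,0x7d}
#4 dst[0x00+3] := {0x50,0x2d,0x8a}
query mem[0x0e]=0x2d, mem[0x14]=0x7d, mem[0x13]=0xd8, mem[0x02]=0x8a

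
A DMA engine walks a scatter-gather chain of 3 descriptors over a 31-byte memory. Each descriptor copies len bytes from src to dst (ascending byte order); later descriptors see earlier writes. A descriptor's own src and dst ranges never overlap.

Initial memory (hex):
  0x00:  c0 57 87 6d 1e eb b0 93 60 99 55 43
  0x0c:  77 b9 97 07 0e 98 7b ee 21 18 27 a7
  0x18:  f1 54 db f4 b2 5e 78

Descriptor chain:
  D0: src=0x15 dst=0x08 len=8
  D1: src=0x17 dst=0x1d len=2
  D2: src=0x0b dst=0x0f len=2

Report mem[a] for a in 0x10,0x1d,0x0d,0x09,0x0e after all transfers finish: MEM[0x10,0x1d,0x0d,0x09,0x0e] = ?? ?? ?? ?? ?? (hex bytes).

D0: mem[0x08..0x0f] <- [18 27 a7 f1 54 db f4 b2]
D1: mem[0x1d..0x1e] <- [a7 f1]
D2: mem[0x0f..0x10] <- [f1 54]
query mem[0x10]=0x54, mem[0x1d]=0xa7, mem[0x0d]=0xdb, mem[0x09]=0x27, mem[0x0e]=0xf4

MEM[0x10,0x1d,0x0d,0x09,0x0e] = 54 a7 db 27 f4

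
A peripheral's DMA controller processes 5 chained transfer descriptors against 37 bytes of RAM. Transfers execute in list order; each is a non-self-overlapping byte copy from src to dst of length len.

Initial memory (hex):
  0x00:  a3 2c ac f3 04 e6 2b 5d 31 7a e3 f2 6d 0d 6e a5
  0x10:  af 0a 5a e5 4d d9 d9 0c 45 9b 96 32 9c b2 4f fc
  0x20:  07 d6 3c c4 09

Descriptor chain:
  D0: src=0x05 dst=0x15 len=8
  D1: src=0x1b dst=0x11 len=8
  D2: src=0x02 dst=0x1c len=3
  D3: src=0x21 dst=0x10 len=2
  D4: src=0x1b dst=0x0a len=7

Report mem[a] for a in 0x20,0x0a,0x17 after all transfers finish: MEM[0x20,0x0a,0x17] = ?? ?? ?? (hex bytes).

[0] 0x05->0x15 len=8 : e6 2b 5d 31 7a e3 f2 6d
[1] 0x1b->0x11 len=8 : f2 6d b2 4f fc 07 d6 3c
[2] 0x02->0x1c len=3 : ac f3 04
[3] 0x21->0x10 len=2 : d6 3c
[4] 0x1b->0x0a len=7 : f2 ac f3 04 fc 07 d6
query mem[0x20]=0x07, mem[0x0a]=0xf2, mem[0x17]=0xd6

MEM[0x20,0x0a,0x17] = 07 f2 d6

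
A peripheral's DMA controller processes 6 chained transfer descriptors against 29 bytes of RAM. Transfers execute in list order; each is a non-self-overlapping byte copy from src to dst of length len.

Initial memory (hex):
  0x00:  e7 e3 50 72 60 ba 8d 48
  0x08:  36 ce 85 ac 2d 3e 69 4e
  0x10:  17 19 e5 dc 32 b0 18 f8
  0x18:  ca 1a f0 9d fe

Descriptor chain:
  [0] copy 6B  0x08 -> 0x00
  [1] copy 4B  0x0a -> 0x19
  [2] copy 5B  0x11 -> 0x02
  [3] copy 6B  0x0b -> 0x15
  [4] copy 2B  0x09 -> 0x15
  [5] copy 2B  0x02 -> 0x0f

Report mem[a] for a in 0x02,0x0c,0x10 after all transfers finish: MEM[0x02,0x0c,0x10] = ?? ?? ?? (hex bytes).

D0: mem[0x00..0x05] <- [36 ce 85 ac 2d 3e]
D1: mem[0x19..0x1c] <- [85 ac 2d 3e]
D2: mem[0x02..0x06] <- [19 e5 dc 32 b0]
D3: mem[0x15..0x1a] <- [ac 2d 3e 69 4e 17]
D4: mem[0x15..0x16] <- [ce 85]
D5: mem[0x0f..0x10] <- [19 e5]
query mem[0x02]=0x19, mem[0x0c]=0x2d, mem[0x10]=0xe5

MEM[0x02,0x0c,0x10] = 19 2d e5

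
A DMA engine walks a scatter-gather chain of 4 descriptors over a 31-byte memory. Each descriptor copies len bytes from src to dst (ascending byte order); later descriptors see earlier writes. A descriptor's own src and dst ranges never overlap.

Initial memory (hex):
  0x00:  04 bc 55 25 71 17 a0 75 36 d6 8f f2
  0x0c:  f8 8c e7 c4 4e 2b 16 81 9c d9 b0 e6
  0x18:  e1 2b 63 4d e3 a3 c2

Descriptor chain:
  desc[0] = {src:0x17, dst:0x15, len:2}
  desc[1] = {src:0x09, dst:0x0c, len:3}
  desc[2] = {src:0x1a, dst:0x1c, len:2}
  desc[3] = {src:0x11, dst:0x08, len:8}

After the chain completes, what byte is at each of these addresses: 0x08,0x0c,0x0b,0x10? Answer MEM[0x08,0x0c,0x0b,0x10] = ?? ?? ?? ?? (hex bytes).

MEM[0x08,0x0c,0x0b,0x10] = 2b e6 9c 4e

[0] 0x17->0x15 len=2 : e6 e1
[1] 0x09->0x0c len=3 : d6 8f f2
[2] 0x1a->0x1c len=2 : 63 4d
[3] 0x11->0x08 len=8 : 2b 16 81 9c e6 e1 e6 e1
query mem[0x08]=0x2b, mem[0x0c]=0xe6, mem[0x0b]=0x9c, mem[0x10]=0x4e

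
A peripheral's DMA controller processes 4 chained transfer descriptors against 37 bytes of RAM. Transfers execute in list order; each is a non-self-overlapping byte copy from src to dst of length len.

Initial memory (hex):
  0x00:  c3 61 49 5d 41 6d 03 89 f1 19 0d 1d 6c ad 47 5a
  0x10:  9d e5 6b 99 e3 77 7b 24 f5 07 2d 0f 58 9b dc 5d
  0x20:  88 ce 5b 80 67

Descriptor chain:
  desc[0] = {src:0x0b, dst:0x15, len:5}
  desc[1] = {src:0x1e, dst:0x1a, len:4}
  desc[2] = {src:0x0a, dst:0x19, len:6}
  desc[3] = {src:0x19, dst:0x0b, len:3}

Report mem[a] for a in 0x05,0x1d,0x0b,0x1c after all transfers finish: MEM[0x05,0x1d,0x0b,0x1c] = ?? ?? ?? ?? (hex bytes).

D0: mem[0x15..0x19] <- [1d 6c ad 47 5a]
D1: mem[0x1a..0x1d] <- [dc 5d 88 ce]
D2: mem[0x19..0x1e] <- [0d 1d 6c ad 47 5a]
D3: mem[0x0b..0x0d] <- [0d 1d 6c]
query mem[0x05]=0x6d, mem[0x1d]=0x47, mem[0x0b]=0x0d, mem[0x1c]=0xad

MEM[0x05,0x1d,0x0b,0x1c] = 6d 47 0d ad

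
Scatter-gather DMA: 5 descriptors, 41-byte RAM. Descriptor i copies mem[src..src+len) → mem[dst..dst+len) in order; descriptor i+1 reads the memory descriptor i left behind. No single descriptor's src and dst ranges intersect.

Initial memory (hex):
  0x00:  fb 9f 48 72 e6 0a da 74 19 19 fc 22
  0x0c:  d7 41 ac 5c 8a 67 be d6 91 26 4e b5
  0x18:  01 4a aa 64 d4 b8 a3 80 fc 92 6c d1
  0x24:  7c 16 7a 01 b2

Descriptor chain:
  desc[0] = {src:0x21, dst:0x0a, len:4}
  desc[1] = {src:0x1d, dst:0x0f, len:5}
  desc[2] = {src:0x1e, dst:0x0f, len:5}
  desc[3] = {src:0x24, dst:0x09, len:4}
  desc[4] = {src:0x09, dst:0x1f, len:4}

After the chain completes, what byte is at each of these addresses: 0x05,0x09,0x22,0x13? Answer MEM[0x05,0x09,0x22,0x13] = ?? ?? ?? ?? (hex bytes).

[0] 0x21->0x0a len=4 : 92 6c d1 7c
[1] 0x1d->0x0f len=5 : b8 a3 80 fc 92
[2] 0x1e->0x0f len=5 : a3 80 fc 92 6c
[3] 0x24->0x09 len=4 : 7c 16 7a 01
[4] 0x09->0x1f len=4 : 7c 16 7a 01
query mem[0x05]=0x0a, mem[0x09]=0x7c, mem[0x22]=0x01, mem[0x13]=0x6c

MEM[0x05,0x09,0x22,0x13] = 0a 7c 01 6c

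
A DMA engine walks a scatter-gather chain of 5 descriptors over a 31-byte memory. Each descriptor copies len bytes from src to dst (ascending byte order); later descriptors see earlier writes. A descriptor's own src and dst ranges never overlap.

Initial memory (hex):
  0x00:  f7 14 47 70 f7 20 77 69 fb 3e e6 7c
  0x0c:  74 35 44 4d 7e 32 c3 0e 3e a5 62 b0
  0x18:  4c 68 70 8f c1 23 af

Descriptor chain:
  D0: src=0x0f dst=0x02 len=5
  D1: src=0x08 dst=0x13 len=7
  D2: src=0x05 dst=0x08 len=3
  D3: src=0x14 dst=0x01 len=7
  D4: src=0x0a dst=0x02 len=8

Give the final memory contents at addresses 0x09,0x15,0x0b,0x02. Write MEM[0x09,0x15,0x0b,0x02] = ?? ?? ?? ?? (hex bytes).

D0: mem[0x02..0x06] <- [4d 7e 32 c3 0e]
D1: mem[0x13..0x19] <- [fb 3e e6 7c 74 35 44]
D2: mem[0x08..0x0a] <- [c3 0e 69]
D3: mem[0x01..0x07] <- [3e e6 7c 74 35 44 70]
D4: mem[0x02..0x09] <- [69 7c 74 35 44 4d 7e 32]
query mem[0x09]=0x32, mem[0x15]=0xe6, mem[0x0b]=0x7c, mem[0x02]=0x69

MEM[0x09,0x15,0x0b,0x02] = 32 e6 7c 69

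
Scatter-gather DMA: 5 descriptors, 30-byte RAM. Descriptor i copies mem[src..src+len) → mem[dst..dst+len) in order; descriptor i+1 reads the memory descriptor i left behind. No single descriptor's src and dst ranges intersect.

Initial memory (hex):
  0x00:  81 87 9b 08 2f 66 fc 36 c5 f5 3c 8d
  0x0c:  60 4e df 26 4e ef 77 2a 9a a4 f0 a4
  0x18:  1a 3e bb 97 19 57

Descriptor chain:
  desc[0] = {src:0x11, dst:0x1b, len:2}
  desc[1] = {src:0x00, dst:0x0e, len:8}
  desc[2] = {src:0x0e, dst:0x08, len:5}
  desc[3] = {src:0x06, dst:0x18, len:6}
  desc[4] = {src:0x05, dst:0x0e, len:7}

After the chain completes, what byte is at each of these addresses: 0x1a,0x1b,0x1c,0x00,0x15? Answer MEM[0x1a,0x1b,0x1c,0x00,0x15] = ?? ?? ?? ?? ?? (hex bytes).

MEM[0x1a,0x1b,0x1c,0x00,0x15] = 81 87 9b 81 36

#0 dst[0x1b+2] := {0xef,0x77}
#1 dst[0x0e+8] := {0x81,0x87,0x9b,0x08,0x2f,0x66,0xfc,0x36}
#2 dst[0x08+5] := {0x81,0x87,0x9b,0x08,0x2f}
#3 dst[0x18+6] := {0xfc,0x36,0x81,0x87,0x9b,0x08}
#4 dst[0x0e+7] := {0x66,0xfc,0x36,0x81,0x87,0x9b,0x08}
query mem[0x1a]=0x81, mem[0x1b]=0x87, mem[0x1c]=0x9b, mem[0x00]=0x81, mem[0x15]=0x36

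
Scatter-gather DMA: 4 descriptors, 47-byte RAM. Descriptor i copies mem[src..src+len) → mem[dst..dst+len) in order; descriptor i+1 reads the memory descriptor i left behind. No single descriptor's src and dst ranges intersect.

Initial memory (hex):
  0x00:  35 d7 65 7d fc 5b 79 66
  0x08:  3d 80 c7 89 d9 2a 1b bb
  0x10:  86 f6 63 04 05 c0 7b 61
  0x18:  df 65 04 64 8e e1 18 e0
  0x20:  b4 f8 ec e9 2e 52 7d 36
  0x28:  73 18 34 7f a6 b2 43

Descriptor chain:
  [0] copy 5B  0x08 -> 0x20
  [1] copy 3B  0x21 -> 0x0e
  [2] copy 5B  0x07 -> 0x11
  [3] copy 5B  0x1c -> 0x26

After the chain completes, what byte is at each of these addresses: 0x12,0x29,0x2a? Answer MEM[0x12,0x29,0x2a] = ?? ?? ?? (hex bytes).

D0: mem[0x20..0x24] <- [3d 80 c7 89 d9]
D1: mem[0x0e..0x10] <- [80 c7 89]
D2: mem[0x11..0x15] <- [66 3d 80 c7 89]
D3: mem[0x26..0x2a] <- [8e e1 18 e0 3d]
query mem[0x12]=0x3d, mem[0x29]=0xe0, mem[0x2a]=0x3d

MEM[0x12,0x29,0x2a] = 3d e0 3d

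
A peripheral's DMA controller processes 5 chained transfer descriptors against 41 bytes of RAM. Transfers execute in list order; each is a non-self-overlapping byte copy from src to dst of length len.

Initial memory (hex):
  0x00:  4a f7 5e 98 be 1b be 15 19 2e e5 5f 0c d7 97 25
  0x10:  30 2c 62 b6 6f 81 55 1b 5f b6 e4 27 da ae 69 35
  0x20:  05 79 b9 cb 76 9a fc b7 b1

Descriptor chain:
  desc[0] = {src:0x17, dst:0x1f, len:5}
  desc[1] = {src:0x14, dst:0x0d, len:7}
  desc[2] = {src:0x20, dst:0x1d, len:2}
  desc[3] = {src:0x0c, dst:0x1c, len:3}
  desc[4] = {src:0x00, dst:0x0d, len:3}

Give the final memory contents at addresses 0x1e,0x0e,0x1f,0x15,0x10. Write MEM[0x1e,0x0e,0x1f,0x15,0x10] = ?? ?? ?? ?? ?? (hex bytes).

D0: mem[0x1f..0x23] <- [1b 5f b6 e4 27]
D1: mem[0x0d..0x13] <- [6f 81 55 1b 5f b6 e4]
D2: mem[0x1d..0x1e] <- [5f b6]
D3: mem[0x1c..0x1e] <- [0c 6f 81]
D4: mem[0x0d..0x0f] <- [4a f7 5e]
query mem[0x1e]=0x81, mem[0x0e]=0xf7, mem[0x1f]=0x1b, mem[0x15]=0x81, mem[0x10]=0x1b

MEM[0x1e,0x0e,0x1f,0x15,0x10] = 81 f7 1b 81 1b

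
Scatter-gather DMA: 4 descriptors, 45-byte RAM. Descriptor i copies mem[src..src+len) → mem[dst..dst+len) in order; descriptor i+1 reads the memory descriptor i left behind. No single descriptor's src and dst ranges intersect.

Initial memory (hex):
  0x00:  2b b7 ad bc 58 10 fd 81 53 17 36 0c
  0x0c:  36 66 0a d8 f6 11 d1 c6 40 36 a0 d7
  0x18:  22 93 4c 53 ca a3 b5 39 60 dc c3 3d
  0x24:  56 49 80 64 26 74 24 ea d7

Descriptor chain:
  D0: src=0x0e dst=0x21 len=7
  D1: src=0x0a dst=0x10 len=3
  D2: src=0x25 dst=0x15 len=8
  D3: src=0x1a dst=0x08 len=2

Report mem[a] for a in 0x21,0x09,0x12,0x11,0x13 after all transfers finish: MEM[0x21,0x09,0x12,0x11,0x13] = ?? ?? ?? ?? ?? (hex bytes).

MEM[0x21,0x09,0x12,0x11,0x13] = 0a ea 36 0c c6

D0: mem[0x21..0x27] <- [0a d8 f6 11 d1 c6 40]
D1: mem[0x10..0x12] <- [36 0c 36]
D2: mem[0x15..0x1c] <- [d1 c6 40 26 74 24 ea d7]
D3: mem[0x08..0x09] <- [24 ea]
query mem[0x21]=0x0a, mem[0x09]=0xea, mem[0x12]=0x36, mem[0x11]=0x0c, mem[0x13]=0xc6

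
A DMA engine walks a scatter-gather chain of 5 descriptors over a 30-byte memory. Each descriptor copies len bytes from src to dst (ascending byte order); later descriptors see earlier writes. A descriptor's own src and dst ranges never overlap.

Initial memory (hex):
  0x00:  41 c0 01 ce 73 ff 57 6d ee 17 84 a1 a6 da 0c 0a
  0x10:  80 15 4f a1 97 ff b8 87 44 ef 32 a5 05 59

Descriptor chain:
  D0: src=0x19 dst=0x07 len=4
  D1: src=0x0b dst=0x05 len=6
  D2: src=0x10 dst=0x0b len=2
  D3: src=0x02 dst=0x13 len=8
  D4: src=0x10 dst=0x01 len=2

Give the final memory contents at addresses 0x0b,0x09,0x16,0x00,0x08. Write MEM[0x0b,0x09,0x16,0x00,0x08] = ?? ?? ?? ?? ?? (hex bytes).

MEM[0x0b,0x09,0x16,0x00,0x08] = 80 0a a1 41 0c

  after D0: wrote 4B at 0x07 = ef32a505
  after D1: wrote 6B at 0x05 = a1a6da0c0a80
  after D2: wrote 2B at 0x0b = 8015
  after D3: wrote 8B at 0x13 = 01ce73a1a6da0c0a
  after D4: wrote 2B at 0x01 = 8015
query mem[0x0b]=0x80, mem[0x09]=0x0a, mem[0x16]=0xa1, mem[0x00]=0x41, mem[0x08]=0x0c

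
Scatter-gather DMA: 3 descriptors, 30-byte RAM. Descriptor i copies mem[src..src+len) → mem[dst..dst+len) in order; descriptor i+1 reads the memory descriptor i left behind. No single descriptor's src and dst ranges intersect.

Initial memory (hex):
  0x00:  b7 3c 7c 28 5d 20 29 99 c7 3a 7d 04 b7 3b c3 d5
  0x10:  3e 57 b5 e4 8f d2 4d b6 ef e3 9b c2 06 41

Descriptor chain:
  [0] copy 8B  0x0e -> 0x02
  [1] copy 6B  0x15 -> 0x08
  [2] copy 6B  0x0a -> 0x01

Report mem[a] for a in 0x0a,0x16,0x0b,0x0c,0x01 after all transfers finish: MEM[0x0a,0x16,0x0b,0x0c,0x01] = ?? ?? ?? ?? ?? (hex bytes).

MEM[0x0a,0x16,0x0b,0x0c,0x01] = b6 4d ef e3 b6

D0: mem[0x02..0x09] <- [c3 d5 3e 57 b5 e4 8f d2]
D1: mem[0x08..0x0d] <- [d2 4d b6 ef e3 9b]
D2: mem[0x01..0x06] <- [b6 ef e3 9b c3 d5]
query mem[0x0a]=0xb6, mem[0x16]=0x4d, mem[0x0b]=0xef, mem[0x0c]=0xe3, mem[0x01]=0xb6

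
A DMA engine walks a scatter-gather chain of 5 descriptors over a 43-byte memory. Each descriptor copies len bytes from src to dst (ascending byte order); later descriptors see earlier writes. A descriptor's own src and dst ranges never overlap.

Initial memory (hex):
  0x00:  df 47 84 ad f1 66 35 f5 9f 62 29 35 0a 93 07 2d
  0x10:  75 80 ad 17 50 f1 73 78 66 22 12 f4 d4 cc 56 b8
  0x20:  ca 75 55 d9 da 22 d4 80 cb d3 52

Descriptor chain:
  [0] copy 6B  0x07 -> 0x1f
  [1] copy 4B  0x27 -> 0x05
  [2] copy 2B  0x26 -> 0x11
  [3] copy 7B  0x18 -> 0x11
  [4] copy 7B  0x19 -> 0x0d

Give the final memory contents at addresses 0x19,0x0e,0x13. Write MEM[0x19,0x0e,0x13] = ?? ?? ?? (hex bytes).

  after D0: wrote 6B at 0x1f = f59f6229350a
  after D1: wrote 4B at 0x05 = 80cbd352
  after D2: wrote 2B at 0x11 = d480
  after D3: wrote 7B at 0x11 = 662212f4d4cc56
  after D4: wrote 7B at 0x0d = 2212f4d4cc56f5
query mem[0x19]=0x22, mem[0x0e]=0x12, mem[0x13]=0xf5

MEM[0x19,0x0e,0x13] = 22 12 f5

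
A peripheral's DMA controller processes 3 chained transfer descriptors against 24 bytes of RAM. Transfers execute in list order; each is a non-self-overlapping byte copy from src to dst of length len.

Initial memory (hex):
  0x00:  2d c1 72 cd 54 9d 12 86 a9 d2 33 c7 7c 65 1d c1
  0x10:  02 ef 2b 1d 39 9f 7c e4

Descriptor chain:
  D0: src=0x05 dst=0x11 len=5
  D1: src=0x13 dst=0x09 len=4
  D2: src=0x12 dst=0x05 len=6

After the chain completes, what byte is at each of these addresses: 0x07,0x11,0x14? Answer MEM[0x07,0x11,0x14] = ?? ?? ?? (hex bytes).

MEM[0x07,0x11,0x14] = a9 9d a9

[0] 0x05->0x11 len=5 : 9d 12 86 a9 d2
[1] 0x13->0x09 len=4 : 86 a9 d2 7c
[2] 0x12->0x05 len=6 : 12 86 a9 d2 7c e4
query mem[0x07]=0xa9, mem[0x11]=0x9d, mem[0x14]=0xa9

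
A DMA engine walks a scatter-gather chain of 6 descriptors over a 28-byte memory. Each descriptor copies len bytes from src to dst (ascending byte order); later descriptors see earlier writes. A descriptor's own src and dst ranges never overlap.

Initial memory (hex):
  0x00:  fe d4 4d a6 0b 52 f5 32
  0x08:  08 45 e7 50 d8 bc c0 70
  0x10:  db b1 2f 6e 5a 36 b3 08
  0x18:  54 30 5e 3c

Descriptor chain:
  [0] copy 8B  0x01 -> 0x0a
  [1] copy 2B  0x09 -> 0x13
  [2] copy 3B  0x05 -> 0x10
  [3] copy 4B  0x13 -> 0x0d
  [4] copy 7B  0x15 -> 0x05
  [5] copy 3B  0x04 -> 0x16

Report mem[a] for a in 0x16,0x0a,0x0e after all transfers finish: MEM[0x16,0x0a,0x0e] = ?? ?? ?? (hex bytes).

#0 dst[0x0a+8] := {0xd4,0x4d,0xa6,0x0b,0x52,0xf5,0x32,0x08}
#1 dst[0x13+2] := {0x45,0xd4}
#2 dst[0x10+3] := {0x52,0xf5,0x32}
#3 dst[0x0d+4] := {0x45,0xd4,0x36,0xb3}
#4 dst[0x05+7] := {0x36,0xb3,0x08,0x54,0x30,0x5e,0x3c}
#5 dst[0x16+3] := {0x0b,0x36,0xb3}
query mem[0x16]=0x0b, mem[0x0a]=0x5e, mem[0x0e]=0xd4

MEM[0x16,0x0a,0x0e] = 0b 5e d4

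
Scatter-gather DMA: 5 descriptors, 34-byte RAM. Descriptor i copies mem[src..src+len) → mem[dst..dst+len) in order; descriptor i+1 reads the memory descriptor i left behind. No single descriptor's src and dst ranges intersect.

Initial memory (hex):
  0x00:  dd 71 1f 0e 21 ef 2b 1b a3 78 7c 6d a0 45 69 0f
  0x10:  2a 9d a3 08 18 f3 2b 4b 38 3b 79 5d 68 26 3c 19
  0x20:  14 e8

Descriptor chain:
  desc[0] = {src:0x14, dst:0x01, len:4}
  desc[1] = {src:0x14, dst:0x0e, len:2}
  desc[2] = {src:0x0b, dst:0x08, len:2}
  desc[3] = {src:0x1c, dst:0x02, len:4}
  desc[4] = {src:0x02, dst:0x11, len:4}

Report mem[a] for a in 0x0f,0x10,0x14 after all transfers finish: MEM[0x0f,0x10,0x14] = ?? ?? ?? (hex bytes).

MEM[0x0f,0x10,0x14] = f3 2a 19

  after D0: wrote 4B at 0x01 = 18f32b4b
  after D1: wrote 2B at 0x0e = 18f3
  after D2: wrote 2B at 0x08 = 6da0
  after D3: wrote 4B at 0x02 = 68263c19
  after D4: wrote 4B at 0x11 = 68263c19
query mem[0x0f]=0xf3, mem[0x10]=0x2a, mem[0x14]=0x19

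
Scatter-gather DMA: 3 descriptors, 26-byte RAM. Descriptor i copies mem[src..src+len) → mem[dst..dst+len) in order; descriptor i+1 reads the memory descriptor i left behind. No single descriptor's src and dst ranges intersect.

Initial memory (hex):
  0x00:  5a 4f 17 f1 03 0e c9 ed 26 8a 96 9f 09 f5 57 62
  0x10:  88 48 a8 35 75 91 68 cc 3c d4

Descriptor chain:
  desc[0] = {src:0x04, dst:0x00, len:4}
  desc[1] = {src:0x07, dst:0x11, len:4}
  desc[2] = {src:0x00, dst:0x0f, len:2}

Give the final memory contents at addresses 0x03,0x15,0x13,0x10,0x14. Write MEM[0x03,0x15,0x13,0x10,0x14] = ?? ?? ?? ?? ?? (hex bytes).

#0 dst[0x00+4] := {0x03,0x0e,0xc9,0xed}
#1 dst[0x11+4] := {0xed,0x26,0x8a,0x96}
#2 dst[0x0f+2] := {0x03,0x0e}
query mem[0x03]=0xed, mem[0x15]=0x91, mem[0x13]=0x8a, mem[0x10]=0x0e, mem[0x14]=0x96

MEM[0x03,0x15,0x13,0x10,0x14] = ed 91 8a 0e 96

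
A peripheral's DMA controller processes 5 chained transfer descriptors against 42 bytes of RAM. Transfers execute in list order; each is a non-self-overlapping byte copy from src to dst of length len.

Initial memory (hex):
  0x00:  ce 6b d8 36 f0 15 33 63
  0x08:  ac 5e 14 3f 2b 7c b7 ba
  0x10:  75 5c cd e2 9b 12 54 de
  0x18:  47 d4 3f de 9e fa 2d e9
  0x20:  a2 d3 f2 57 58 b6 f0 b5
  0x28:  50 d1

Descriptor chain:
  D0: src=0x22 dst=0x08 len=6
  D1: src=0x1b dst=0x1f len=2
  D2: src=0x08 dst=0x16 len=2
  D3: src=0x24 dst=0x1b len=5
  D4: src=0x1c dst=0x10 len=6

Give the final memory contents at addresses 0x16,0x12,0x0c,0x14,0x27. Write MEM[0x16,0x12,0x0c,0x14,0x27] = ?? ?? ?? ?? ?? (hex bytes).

MEM[0x16,0x12,0x0c,0x14,0x27] = f2 b5 f0 9e b5

  after D0: wrote 6B at 0x08 = f25758b6f0b5
  after D1: wrote 2B at 0x1f = de9e
  after D2: wrote 2B at 0x16 = f257
  after D3: wrote 5B at 0x1b = 58b6f0b550
  after D4: wrote 6B at 0x10 = b6f0b5509ed3
query mem[0x16]=0xf2, mem[0x12]=0xb5, mem[0x0c]=0xf0, mem[0x14]=0x9e, mem[0x27]=0xb5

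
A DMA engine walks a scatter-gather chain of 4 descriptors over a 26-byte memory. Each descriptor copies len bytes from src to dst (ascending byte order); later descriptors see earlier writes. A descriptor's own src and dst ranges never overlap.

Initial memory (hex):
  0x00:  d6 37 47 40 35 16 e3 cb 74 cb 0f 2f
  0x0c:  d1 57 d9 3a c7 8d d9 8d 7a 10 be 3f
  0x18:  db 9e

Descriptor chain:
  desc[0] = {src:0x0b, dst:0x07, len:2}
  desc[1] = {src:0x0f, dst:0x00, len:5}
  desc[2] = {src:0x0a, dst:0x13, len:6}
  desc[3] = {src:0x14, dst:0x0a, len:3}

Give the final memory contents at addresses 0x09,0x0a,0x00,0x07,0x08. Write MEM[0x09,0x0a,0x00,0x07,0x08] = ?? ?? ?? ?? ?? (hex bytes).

#0 dst[0x07+2] := {0x2f,0xd1}
#1 dst[0x00+5] := {0x3a,0xc7,0x8d,0xd9,0x8d}
#2 dst[0x13+6] := {0x0f,0x2f,0xd1,0x57,0xd9,0x3a}
#3 dst[0x0a+3] := {0x2f,0xd1,0x57}
query mem[0x09]=0xcb, mem[0x0a]=0x2f, mem[0x00]=0x3a, mem[0x07]=0x2f, mem[0x08]=0xd1

MEM[0x09,0x0a,0x00,0x07,0x08] = cb 2f 3a 2f d1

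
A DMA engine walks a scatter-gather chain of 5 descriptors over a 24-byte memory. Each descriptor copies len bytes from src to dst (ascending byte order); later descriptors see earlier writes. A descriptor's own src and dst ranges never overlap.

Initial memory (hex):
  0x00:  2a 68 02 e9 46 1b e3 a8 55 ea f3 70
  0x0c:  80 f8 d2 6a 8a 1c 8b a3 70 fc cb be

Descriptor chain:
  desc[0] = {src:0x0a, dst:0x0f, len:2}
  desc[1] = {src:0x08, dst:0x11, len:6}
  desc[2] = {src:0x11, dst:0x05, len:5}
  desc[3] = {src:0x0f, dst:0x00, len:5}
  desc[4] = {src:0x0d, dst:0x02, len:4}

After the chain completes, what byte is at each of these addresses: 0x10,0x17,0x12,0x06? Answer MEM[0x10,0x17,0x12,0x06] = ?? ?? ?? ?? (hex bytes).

MEM[0x10,0x17,0x12,0x06] = 70 be ea ea

#0 dst[0x0f+2] := {0xf3,0x70}
#1 dst[0x11+6] := {0x55,0xea,0xf3,0x70,0x80,0xf8}
#2 dst[0x05+5] := {0x55,0xea,0xf3,0x70,0x80}
#3 dst[0x00+5] := {0xf3,0x70,0x55,0xea,0xf3}
#4 dst[0x02+4] := {0xf8,0xd2,0xf3,0x70}
query mem[0x10]=0x70, mem[0x17]=0xbe, mem[0x12]=0xea, mem[0x06]=0xea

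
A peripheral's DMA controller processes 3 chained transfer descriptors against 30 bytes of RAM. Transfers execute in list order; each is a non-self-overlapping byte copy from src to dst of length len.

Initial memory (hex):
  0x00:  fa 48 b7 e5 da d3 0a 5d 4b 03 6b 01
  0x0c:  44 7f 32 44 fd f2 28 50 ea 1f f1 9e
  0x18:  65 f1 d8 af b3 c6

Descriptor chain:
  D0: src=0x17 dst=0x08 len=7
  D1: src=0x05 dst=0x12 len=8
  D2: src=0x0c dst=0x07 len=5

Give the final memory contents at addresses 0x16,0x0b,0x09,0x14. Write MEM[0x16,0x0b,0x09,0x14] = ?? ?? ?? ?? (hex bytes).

MEM[0x16,0x0b,0x09,0x14] = 65 fd c6 5d

  after D0: wrote 7B at 0x08 = 9e65f1d8afb3c6
  after D1: wrote 8B at 0x12 = d30a5d9e65f1d8af
  after D2: wrote 5B at 0x07 = afb3c644fd
query mem[0x16]=0x65, mem[0x0b]=0xfd, mem[0x09]=0xc6, mem[0x14]=0x5d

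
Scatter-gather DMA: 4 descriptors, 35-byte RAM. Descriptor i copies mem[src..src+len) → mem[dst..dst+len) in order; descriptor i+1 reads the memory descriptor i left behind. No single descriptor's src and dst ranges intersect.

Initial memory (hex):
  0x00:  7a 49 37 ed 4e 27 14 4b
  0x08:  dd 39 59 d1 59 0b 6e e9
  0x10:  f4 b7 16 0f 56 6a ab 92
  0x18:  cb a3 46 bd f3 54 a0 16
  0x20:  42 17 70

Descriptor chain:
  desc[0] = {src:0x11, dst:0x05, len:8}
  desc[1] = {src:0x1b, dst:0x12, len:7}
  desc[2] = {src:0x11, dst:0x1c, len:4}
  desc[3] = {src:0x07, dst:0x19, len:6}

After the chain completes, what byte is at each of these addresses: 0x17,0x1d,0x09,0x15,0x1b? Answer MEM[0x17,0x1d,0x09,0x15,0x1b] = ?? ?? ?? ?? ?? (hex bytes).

[0] 0x11->0x05 len=8 : b7 16 0f 56 6a ab 92 cb
[1] 0x1b->0x12 len=7 : bd f3 54 a0 16 42 17
[2] 0x11->0x1c len=4 : b7 bd f3 54
[3] 0x07->0x19 len=6 : 0f 56 6a ab 92 cb
query mem[0x17]=0x42, mem[0x1d]=0x92, mem[0x09]=0x6a, mem[0x15]=0xa0, mem[0x1b]=0x6a

MEM[0x17,0x1d,0x09,0x15,0x1b] = 42 92 6a a0 6a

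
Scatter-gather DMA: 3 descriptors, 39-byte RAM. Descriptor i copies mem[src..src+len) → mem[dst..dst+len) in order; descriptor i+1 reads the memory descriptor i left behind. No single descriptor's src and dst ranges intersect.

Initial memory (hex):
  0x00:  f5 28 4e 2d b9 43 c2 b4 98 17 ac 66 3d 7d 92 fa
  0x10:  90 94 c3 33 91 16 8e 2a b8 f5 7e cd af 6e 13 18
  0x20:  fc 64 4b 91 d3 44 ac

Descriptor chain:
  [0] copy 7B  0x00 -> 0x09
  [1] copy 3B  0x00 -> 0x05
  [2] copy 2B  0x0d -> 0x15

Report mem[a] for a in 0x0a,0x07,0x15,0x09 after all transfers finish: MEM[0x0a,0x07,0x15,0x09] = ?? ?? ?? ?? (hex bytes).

MEM[0x0a,0x07,0x15,0x09] = 28 4e b9 f5

#0 dst[0x09+7] := {0xf5,0x28,0x4e,0x2d,0xb9,0x43,0xc2}
#1 dst[0x05+3] := {0xf5,0x28,0x4e}
#2 dst[0x15+2] := {0xb9,0x43}
query mem[0x0a]=0x28, mem[0x07]=0x4e, mem[0x15]=0xb9, mem[0x09]=0xf5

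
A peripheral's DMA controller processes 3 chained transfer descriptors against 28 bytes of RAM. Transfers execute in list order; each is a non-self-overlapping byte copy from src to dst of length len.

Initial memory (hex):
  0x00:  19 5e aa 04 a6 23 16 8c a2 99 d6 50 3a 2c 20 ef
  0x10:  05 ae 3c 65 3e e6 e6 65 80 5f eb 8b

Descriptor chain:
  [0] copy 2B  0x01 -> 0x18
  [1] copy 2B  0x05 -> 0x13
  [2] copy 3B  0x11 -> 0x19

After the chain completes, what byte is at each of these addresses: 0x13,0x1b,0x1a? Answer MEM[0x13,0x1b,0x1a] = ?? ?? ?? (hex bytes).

MEM[0x13,0x1b,0x1a] = 23 23 3c

D0: mem[0x18..0x19] <- [5e aa]
D1: mem[0x13..0x14] <- [23 16]
D2: mem[0x19..0x1b] <- [ae 3c 23]
query mem[0x13]=0x23, mem[0x1b]=0x23, mem[0x1a]=0x3c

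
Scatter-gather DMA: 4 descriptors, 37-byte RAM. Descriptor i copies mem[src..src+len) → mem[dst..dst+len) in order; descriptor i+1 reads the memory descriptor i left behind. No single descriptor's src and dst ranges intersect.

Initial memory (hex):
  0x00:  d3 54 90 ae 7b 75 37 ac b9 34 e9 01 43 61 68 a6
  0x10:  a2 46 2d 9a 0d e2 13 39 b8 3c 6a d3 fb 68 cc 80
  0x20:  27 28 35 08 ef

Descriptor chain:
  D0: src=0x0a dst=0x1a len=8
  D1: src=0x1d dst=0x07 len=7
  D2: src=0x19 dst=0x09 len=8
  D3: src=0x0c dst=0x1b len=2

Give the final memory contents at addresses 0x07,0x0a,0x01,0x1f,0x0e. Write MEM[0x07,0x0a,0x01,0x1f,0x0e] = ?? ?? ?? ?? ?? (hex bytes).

  after D0: wrote 8B at 0x1a = e901436168a6a246
  after D1: wrote 7B at 0x07 = 6168a6a2463508
  after D2: wrote 8B at 0x09 = 3ce901436168a6a2
  after D3: wrote 2B at 0x1b = 4361
query mem[0x07]=0x61, mem[0x0a]=0xe9, mem[0x01]=0x54, mem[0x1f]=0xa6, mem[0x0e]=0x68

MEM[0x07,0x0a,0x01,0x1f,0x0e] = 61 e9 54 a6 68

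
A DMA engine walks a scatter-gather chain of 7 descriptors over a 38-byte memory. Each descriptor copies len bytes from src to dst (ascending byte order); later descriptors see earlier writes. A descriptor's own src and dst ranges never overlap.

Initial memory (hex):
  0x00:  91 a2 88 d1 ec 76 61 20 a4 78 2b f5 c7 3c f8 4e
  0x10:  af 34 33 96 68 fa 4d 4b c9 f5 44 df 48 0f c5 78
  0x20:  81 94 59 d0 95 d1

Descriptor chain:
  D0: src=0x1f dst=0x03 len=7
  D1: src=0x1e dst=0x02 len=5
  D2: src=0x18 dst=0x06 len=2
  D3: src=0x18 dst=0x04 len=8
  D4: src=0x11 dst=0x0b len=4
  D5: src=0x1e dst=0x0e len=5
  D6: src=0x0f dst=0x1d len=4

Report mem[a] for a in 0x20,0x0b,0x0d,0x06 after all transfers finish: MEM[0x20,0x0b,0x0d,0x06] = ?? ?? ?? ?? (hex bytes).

MEM[0x20,0x0b,0x0d,0x06] = 59 34 96 44

  after D0: wrote 7B at 0x03 = 78819459d095d1
  after D1: wrote 5B at 0x02 = c578819459
  after D2: wrote 2B at 0x06 = c9f5
  after D3: wrote 8B at 0x04 = c9f544df480fc578
  after D4: wrote 4B at 0x0b = 34339668
  after D5: wrote 5B at 0x0e = c578819459
  after D6: wrote 4B at 0x1d = 78819459
query mem[0x20]=0x59, mem[0x0b]=0x34, mem[0x0d]=0x96, mem[0x06]=0x44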